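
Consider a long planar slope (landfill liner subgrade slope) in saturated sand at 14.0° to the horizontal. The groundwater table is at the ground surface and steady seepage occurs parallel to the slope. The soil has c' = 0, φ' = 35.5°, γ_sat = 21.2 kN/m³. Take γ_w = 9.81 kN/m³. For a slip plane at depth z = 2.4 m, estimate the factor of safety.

With seepage parallel to the slope and the water table at the surface, the effective normal stress on the slip plane uses the buoyant unit weight γ' = γ_sat − γ_w while the driving shear stress uses γ_sat:
FS = [c' + γ' z cos²β tanφ'] / [γ_sat z sinβ cosβ]
(For c' = 0 this reduces to FS = (γ'/γ_sat)·tanφ'/tanβ.)
γ' = 21.2 − 9.81 = 11.39 kN/m³
Numerator = 0.0 + 11.39·2.4·cos²14.0°·tan35.5° = 0.0 + 11.39·2.4·0.9415·0.7133 = 18.357 kPa
Denominator = 21.2·2.4·sin14.0°·cos14.0° = 21.2·2.4·0.2419·0.9703 = 11.943 kPa
FS = 18.357 / 11.943 = 1.537

FS = 1.54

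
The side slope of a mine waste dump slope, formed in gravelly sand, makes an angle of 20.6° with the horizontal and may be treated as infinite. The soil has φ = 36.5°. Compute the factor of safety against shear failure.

For a dry cohesionless infinite slope the factor of safety is FS = tanφ / tanβ.
FS = tan36.5° / tan20.6° = 0.7400 / 0.3759 = 1.969

FS = 1.97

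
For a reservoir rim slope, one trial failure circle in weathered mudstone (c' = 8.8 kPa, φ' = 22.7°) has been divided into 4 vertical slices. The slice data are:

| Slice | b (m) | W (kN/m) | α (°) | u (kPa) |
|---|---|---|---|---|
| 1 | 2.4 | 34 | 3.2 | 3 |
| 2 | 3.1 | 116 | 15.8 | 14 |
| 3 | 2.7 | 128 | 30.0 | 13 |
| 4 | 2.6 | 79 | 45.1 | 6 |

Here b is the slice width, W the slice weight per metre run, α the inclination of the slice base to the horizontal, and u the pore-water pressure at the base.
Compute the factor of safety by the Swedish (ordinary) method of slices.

FS = 1.25

Ordinary method of slices: FS = Σ[c'·Δl_i + (W_i cosα_i − u_i·Δl_i)·tanφ'] / Σ W_i sinα_i, with Δl_i = b_i / cosα_i.
Slice 1: Δl = 2.4/cos3.2° = 2.404 m; N'_1 = 34·cos3.2° − 3·2.404 = 26.7; c'Δl = 21.15; W sinα = 1.9
Slice 2: Δl = 3.1/cos15.8° = 3.222 m; N'_2 = 116·cos15.8° − 14·3.222 = 66.5; c'Δl = 28.35; W sinα = 31.6
Slice 3: Δl = 2.7/cos30.0° = 3.118 m; N'_3 = 128·cos30.0° − 13·3.118 = 70.3; c'Δl = 27.44; W sinα = 64.0
Slice 4: Δl = 2.6/cos45.1° = 3.683 m; N'_4 = 79·cos45.1° − 6·3.683 = 33.7; c'Δl = 32.41; W sinα = 56.0
Σc'Δl = 109.4 kN/m; ΣN' = 197.2 kN/m; ΣW sinα = 153.4 kN/m
Resisting = 109.4 + 197.2·tan22.7° = 109.4 + 82.5 = 191.9 kN/m
FS = 191.9 / 153.4 = 1.250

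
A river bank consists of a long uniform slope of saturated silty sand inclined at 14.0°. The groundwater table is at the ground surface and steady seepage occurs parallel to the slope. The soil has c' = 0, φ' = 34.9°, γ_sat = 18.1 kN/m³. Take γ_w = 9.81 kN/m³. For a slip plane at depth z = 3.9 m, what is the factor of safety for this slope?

With seepage parallel to the slope and the water table at the surface, the effective normal stress on the slip plane uses the buoyant unit weight γ' = γ_sat − γ_w while the driving shear stress uses γ_sat:
FS = [c' + γ' z cos²β tanφ'] / [γ_sat z sinβ cosβ]
(For c' = 0 this reduces to FS = (γ'/γ_sat)·tanφ'/tanβ.)
γ' = 18.1 − 9.81 = 8.29 kN/m³
Numerator = 0.0 + 8.29·3.9·cos²14.0°·tan34.9° = 0.0 + 8.29·3.9·0.9415·0.6976 = 21.234 kPa
Denominator = 18.1·3.9·sin14.0°·cos14.0° = 18.1·3.9·0.2419·0.9703 = 16.570 kPa
FS = 21.234 / 16.570 = 1.281

FS = 1.28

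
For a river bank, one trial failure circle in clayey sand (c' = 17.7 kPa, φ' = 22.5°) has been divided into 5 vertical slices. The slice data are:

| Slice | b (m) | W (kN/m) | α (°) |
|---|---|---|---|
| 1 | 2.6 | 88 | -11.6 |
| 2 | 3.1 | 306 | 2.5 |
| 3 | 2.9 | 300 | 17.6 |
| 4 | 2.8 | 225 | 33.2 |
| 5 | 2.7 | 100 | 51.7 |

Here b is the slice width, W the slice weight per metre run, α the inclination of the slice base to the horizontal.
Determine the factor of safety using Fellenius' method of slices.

FS = 2.35

Ordinary method of slices: FS = Σ[c'·Δl_i + (W_i cosα_i)·tanφ'] / Σ W_i sinα_i, with Δl_i = b_i / cosα_i.
Slice 1: Δl = 2.6/cos(-11.6°) = 2.654 m; N'_1 = 88·cos(-11.6°) = 86.2; c'Δl = 46.98; W sinα = -17.7
Slice 2: Δl = 3.1/cos2.5° = 3.103 m; N'_2 = 306·cos2.5° = 305.7; c'Δl = 54.92; W sinα = 13.3
Slice 3: Δl = 2.9/cos17.6° = 3.042 m; N'_3 = 300·cos17.6° = 286.0; c'Δl = 53.85; W sinα = 90.7
Slice 4: Δl = 2.8/cos33.2° = 3.346 m; N'_4 = 225·cos33.2° = 188.3; c'Δl = 59.23; W sinα = 123.2
Slice 5: Δl = 2.7/cos51.7° = 4.356 m; N'_5 = 100·cos51.7° = 62.0; c'Δl = 77.11; W sinα = 78.5
Σc'Δl = 292.1 kN/m; ΣN' = 928.1 kN/m; ΣW sinα = 288.0 kN/m
Resisting = 292.1 + 928.1·tan22.5° = 292.1 + 384.4 = 676.5 kN/m
FS = 676.5 / 288.0 = 2.349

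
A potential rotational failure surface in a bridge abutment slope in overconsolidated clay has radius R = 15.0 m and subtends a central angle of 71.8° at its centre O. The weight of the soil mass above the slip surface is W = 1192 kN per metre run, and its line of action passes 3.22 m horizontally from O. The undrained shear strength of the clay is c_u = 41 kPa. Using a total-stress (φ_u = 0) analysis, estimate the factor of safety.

FS = 3.01

Taking moments about the centre O, the resisting moment is provided by the undrained shear strength acting along the arc:
Arc length L_a = R·θ = 15.0·(71.8°·π/180) = 15.0·1.2531 = 18.80 m
M_R = c_u·L_a·R = 41·18.80·15.0 = 11560.3 kN·m/m
M_D = W·d = 1192·3.22 = 3838.2 kN·m/m
FS = M_R / M_D = 11560.3 / 3838.2 = 3.012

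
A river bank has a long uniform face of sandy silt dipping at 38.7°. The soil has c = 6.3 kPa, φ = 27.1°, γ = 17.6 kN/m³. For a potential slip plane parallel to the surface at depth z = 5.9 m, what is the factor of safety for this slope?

For an infinite slope with a slip plane parallel to the surface (no pore pressure): FS = [c + γz cos²β tanφ] / [γz sinβ cosβ].
γz = 17.6·5.9 = 103.84 kN/m²
Numerator = 6.3 + 103.84·cos²38.7°·tan27.1° = 6.3 + 103.84·0.6091·0.5117 = 38.665 kPa
Denominator = 103.84·sin38.7°·cos38.7° = 103.84·0.6252·0.7804 = 50.670 kPa
FS = 38.665 / 50.670 = 0.763

FS = 0.76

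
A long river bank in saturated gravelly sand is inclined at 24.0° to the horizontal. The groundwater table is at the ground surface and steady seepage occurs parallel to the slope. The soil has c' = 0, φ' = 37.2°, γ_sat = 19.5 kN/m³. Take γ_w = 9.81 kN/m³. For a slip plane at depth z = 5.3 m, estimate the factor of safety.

FS = 0.85

With seepage parallel to the slope and the water table at the surface, the effective normal stress on the slip plane uses the buoyant unit weight γ' = γ_sat − γ_w while the driving shear stress uses γ_sat:
FS = [c' + γ' z cos²β tanφ'] / [γ_sat z sinβ cosβ]
(For c' = 0 this reduces to FS = (γ'/γ_sat)·tanφ'/tanβ.)
γ' = 19.5 − 9.81 = 9.69 kN/m³
Numerator = 0.0 + 9.69·5.3·cos²24.0°·tan37.2° = 0.0 + 9.69·5.3·0.8346·0.7590 = 32.533 kPa
Denominator = 19.5·5.3·sin24.0°·cos24.0° = 19.5·5.3·0.4067·0.9135 = 38.402 kPa
FS = 32.533 / 38.402 = 0.847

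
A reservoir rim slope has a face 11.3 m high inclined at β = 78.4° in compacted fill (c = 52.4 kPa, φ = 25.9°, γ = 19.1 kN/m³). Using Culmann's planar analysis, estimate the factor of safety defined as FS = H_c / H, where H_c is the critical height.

FS = 2.19

H_c = (4c/γ) · sinβ cosφ / [1 − cos(β − φ)]
    = (4·52.4/19.1) · sin78.4°·cos25.9° / [1 − cos52.5°]
    = 10.974 · 0.8812 / 0.3912 = 24.72 m
FS = H_c / H = 24.72 / 11.3 = 2.187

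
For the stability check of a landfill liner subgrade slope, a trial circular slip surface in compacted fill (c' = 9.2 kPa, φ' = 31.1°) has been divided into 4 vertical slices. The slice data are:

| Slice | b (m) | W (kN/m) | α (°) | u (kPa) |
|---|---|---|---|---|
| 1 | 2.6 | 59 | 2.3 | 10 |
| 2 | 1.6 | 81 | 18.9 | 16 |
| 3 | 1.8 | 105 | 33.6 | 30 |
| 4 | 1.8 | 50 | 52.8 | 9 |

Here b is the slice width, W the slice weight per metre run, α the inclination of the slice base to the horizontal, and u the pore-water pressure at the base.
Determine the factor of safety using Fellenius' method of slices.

Ordinary method of slices: FS = Σ[c'·Δl_i + (W_i cosα_i − u_i·Δl_i)·tanφ'] / Σ W_i sinα_i, with Δl_i = b_i / cosα_i.
Slice 1: Δl = 2.6/cos2.3° = 2.602 m; N'_1 = 59·cos2.3° − 10·2.602 = 32.9; c'Δl = 23.94; W sinα = 2.4
Slice 2: Δl = 1.6/cos18.9° = 1.691 m; N'_2 = 81·cos18.9° − 16·1.691 = 49.6; c'Δl = 15.56; W sinα = 26.2
Slice 3: Δl = 1.8/cos33.6° = 2.161 m; N'_3 = 105·cos33.6° − 30·2.161 = 22.6; c'Δl = 19.88; W sinα = 58.1
Slice 4: Δl = 1.8/cos52.8° = 2.977 m; N'_4 = 50·cos52.8° − 9·2.977 = 3.4; c'Δl = 27.39; W sinα = 39.8
Σc'Δl = 86.8 kN/m; ΣN' = 108.6 kN/m; ΣW sinα = 126.5 kN/m
Resisting = 86.8 + 108.6·tan31.1° = 86.8 + 65.5 = 152.3 kN/m
FS = 152.3 / 126.5 = 1.203

FS = 1.20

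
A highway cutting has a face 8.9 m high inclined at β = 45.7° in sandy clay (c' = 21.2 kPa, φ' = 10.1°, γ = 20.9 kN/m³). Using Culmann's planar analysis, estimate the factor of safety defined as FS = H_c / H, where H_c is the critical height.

H_c = (4c'/γ) · sinβ cosφ' / [1 − cos(β − φ')]
    = (4·21.2/20.9) · sin45.7°·cos10.1° / [1 − cos35.6°]
    = 4.057 · 0.7046 / 0.1869 = 15.30 m
FS = H_c / H = 15.30 / 8.9 = 1.719

FS = 1.72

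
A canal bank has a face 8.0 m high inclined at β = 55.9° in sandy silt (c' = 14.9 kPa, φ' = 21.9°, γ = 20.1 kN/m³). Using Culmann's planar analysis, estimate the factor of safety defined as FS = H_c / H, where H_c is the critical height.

FS = 1.67

H_c = (4c'/γ) · sinβ cosφ' / [1 − cos(β − φ')]
    = (4·14.9/20.1) · sin55.9°·cos21.9° / [1 − cos34.0°]
    = 2.965 · 0.7683 / 0.1710 = 13.33 m
FS = H_c / H = 13.33 / 8.0 = 1.666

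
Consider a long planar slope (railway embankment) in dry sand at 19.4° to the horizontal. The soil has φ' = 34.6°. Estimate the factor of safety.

For a dry cohesionless infinite slope the factor of safety is FS = tanφ' / tanβ.
FS = tan34.6° / tan19.4° = 0.6899 / 0.3522 = 1.959

FS = 1.96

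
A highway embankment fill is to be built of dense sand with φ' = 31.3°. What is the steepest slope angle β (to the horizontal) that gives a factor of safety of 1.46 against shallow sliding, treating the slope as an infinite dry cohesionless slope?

For an infinite dry cohesionless slope FS = tanφ'/tanβ, so tanβ = tanφ' / FS.
tanβ = tan31.3° / 1.46 = 0.6080 / 1.46 = 0.4164
β = arctan(0.4164) = 22.61°

β = 22.6°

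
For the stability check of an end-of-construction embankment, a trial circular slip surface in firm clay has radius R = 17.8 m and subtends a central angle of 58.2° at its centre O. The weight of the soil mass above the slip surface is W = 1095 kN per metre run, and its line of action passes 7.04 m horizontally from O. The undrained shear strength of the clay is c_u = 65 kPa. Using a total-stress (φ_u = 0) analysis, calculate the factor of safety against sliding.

FS = 2.71

Taking moments about the centre O, the resisting moment is provided by the undrained shear strength acting along the arc:
Arc length L_a = R·θ = 17.8·(58.2°·π/180) = 17.8·1.0158 = 18.08 m
M_R = c_u·L_a·R = 65·18.08·17.8 = 20919.6 kN·m/m
M_D = W·d = 1095·7.04 = 7708.8 kN·m/m
FS = M_R / M_D = 20919.6 / 7708.8 = 2.714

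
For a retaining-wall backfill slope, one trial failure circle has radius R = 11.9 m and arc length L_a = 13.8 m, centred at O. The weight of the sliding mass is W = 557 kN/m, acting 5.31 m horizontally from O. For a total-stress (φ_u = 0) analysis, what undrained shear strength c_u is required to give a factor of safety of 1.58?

FS = c_u·L_a·R / (W·d), so c_u = FS·W·d / (L_a·R).
c_u = 1.58·557·5.31 / (13.80·11.9) = 4673.1 / 164.22 = 28.46 kPa

c_u = 28.5 kPa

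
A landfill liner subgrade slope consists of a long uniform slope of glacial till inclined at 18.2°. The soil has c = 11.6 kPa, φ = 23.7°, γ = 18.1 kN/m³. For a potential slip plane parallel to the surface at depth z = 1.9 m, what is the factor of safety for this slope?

For an infinite slope with a slip plane parallel to the surface (no pore pressure): FS = [c + γz cos²β tanφ] / [γz sinβ cosβ].
γz = 18.1·1.9 = 34.39 kN/m²
Numerator = 11.6 + 34.39·cos²18.2°·tan23.7° = 11.6 + 34.39·0.9024·0.4390 = 25.223 kPa
Denominator = 34.39·sin18.2°·cos18.2° = 34.39·0.3123·0.9500 = 10.204 kPa
FS = 25.223 / 10.204 = 2.472

FS = 2.47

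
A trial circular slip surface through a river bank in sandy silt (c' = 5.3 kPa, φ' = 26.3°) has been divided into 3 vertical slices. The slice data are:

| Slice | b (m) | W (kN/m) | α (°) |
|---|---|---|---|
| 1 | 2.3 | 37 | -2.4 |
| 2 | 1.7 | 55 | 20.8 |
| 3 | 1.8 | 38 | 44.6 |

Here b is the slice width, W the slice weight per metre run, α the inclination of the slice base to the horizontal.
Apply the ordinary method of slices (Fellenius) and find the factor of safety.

Ordinary method of slices: FS = Σ[c'·Δl_i + (W_i cosα_i)·tanφ'] / Σ W_i sinα_i, with Δl_i = b_i / cosα_i.
Slice 1: Δl = 2.3/cos(-2.4°) = 2.302 m; N'_1 = 37·cos(-2.4°) = 37.0; c'Δl = 12.20; W sinα = -1.5
Slice 2: Δl = 1.7/cos20.8° = 1.819 m; N'_2 = 55·cos20.8° = 51.4; c'Δl = 9.64; W sinα = 19.5
Slice 3: Δl = 1.8/cos44.6° = 2.528 m; N'_3 = 38·cos44.6° = 27.1; c'Δl = 13.40; W sinα = 26.7
Σc'Δl = 35.2 kN/m; ΣN' = 115.4 kN/m; ΣW sinα = 44.7 kN/m
Resisting = 35.2 + 115.4·tan26.3° = 35.2 + 57.1 = 92.3 kN/m
FS = 92.3 / 44.7 = 2.066

FS = 2.07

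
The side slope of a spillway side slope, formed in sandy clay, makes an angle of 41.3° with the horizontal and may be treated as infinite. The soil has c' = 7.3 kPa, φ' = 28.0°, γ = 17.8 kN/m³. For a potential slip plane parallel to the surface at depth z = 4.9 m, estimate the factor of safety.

FS = 0.77

For an infinite slope with a slip plane parallel to the surface (no pore pressure): FS = [c' + γz cos²β tanφ'] / [γz sinβ cosβ].
γz = 17.8·4.9 = 87.22 kN/m²
Numerator = 7.3 + 87.22·cos²41.3°·tan28.0° = 7.3 + 87.22·0.5644·0.5317 = 33.474 kPa
Denominator = 87.22·sin41.3°·cos41.3° = 87.22·0.6600·0.7513 = 43.247 kPa
FS = 33.474 / 43.247 = 0.774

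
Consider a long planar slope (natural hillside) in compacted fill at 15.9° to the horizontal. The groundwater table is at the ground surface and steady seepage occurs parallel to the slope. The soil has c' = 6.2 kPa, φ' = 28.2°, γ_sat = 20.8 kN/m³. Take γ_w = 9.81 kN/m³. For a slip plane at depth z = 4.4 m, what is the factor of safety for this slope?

With seepage parallel to the slope and the water table at the surface, the effective normal stress on the slip plane uses the buoyant unit weight γ' = γ_sat − γ_w while the driving shear stress uses γ_sat:
FS = [c' + γ' z cos²β tanφ'] / [γ_sat z sinβ cosβ]
γ' = 20.8 − 9.81 = 10.99 kN/m³
Numerator = 6.2 + 10.99·4.4·cos²15.9°·tan28.2° = 6.2 + 10.99·4.4·0.9249·0.5362 = 30.182 kPa
Denominator = 20.8·4.4·sin15.9°·cos15.9° = 20.8·4.4·0.2740·0.9617 = 24.113 kPa
FS = 30.182 / 24.113 = 1.252

FS = 1.25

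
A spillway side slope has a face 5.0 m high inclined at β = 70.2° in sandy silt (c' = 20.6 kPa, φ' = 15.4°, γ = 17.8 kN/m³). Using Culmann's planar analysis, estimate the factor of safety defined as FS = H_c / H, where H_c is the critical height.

H_c = (4c'/γ) · sinβ cosφ' / [1 − cos(β − φ')]
    = (4·20.6/17.8) · sin70.2°·cos15.4° / [1 − cos54.8°]
    = 4.629 · 0.9071 / 0.4236 = 9.91 m
FS = H_c / H = 9.91 / 5.0 = 1.983

FS = 1.98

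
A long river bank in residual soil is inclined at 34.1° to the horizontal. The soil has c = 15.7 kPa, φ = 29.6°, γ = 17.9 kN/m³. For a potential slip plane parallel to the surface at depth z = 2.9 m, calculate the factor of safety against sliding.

FS = 1.49

For an infinite slope with a slip plane parallel to the surface (no pore pressure): FS = [c + γz cos²β tanφ] / [γz sinβ cosβ].
γz = 17.9·2.9 = 51.91 kN/m²
Numerator = 15.7 + 51.91·cos²34.1°·tan29.6° = 15.7 + 51.91·0.6857·0.5681 = 35.920 kPa
Denominator = 51.91·sin34.1°·cos34.1° = 51.91·0.5606·0.8281 = 24.099 kPa
FS = 35.920 / 24.099 = 1.491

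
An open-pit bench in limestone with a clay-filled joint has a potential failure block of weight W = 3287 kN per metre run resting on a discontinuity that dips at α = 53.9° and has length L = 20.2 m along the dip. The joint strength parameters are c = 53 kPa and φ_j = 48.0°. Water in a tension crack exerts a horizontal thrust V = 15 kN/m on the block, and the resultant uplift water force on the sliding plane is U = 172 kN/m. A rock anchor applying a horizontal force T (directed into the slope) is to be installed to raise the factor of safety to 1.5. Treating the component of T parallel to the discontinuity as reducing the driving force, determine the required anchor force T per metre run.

T = 550 kN/m

Resolving forces along and normal to the sliding plane, with the horizontal anchor force T adding T·sinα to the effective normal force and T·cosα acting up the plane against the driving force:
FS = [cL + (W cosα − U − V sinα + T sinα) tanφ_j] / [W sinα + V cosα − T cosα]
Without the anchor: N' = 1752.6 kN/m, driving T_d = 2664.7 kN/m, resisting R = 53·20.2 + 1752.6·tan48.0° = 3017.0 kN/m, FS = 1.13.
Setting FS = 1.5 and solving for T:
1.5·(2664.7 − T cos53.9°) = 3017.0 + T sin53.9°·tan48.0°
T·(sin53.9°·tan48.0° + 1.5·cos53.9°) = 1.5·2664.7 − 3017.0
T·(0.8080·1.1106 + 1.5·0.5892) = 3997.1 − 3017.0 = 980.0
T·1.7812 = 980.0
T = 550.2 kN/m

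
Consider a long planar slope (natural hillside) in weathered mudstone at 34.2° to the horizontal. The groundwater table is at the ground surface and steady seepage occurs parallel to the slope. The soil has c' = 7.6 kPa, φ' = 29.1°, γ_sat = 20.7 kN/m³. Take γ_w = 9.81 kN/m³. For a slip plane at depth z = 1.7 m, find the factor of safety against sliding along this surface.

With seepage parallel to the slope and the water table at the surface, the effective normal stress on the slip plane uses the buoyant unit weight γ' = γ_sat − γ_w while the driving shear stress uses γ_sat:
FS = [c' + γ' z cos²β tanφ'] / [γ_sat z sinβ cosβ]
γ' = 20.7 − 9.81 = 10.89 kN/m³
Numerator = 7.6 + 10.89·1.7·cos²34.2°·tan29.1° = 7.6 + 10.89·1.7·0.6841·0.5566 = 14.649 kPa
Denominator = 20.7·1.7·sin34.2°·cos34.2° = 20.7·1.7·0.5621·0.8271 = 16.359 kPa
FS = 14.649 / 16.359 = 0.895

FS = 0.90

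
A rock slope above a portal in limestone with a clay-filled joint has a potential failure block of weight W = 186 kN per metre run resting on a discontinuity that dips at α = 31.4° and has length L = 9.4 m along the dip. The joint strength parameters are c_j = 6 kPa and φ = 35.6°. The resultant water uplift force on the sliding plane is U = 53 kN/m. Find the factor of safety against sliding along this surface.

Resolving the block weight along and normal to the plane and applying the Mohr–Coulomb strength on the joint:
N' = W cosα − U = 186·cos31.4° − 53 = 105.8 kN/m
Driving force T = W sinα = 186·sin31.4° = 96.9 kN/m
Resisting force R = c_j·L + N'·tanφ = 6·9.4 + 105.8·tan35.6° = 56.4 + 75.7 = 132.1 kN/m
FS = R / T = 132.1 / 96.9 = 1.363

FS = 1.36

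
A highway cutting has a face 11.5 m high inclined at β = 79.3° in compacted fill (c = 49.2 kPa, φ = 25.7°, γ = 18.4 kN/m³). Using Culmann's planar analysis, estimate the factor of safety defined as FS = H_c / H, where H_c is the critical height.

FS = 2.03

H_c = (4c/γ) · sinβ cosφ / [1 − cos(β − φ)]
    = (4·49.2/18.4) · sin79.3°·cos25.7° / [1 − cos53.6°]
    = 10.696 · 0.8854 / 0.4066 = 23.29 m
FS = H_c / H = 23.29 / 11.5 = 2.025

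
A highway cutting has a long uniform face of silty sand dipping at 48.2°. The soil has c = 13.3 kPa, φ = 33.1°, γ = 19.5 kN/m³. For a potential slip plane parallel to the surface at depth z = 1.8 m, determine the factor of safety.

FS = 1.35

For an infinite slope with a slip plane parallel to the surface (no pore pressure): FS = [c + γz cos²β tanφ] / [γz sinβ cosβ].
γz = 19.5·1.8 = 35.10 kN/m²
Numerator = 13.3 + 35.10·cos²48.2°·tan33.1° = 13.3 + 35.10·0.4443·0.6519 = 23.465 kPa
Denominator = 35.10·sin48.2°·cos48.2° = 35.10·0.7455·0.6665 = 17.441 kPa
FS = 23.465 / 17.441 = 1.345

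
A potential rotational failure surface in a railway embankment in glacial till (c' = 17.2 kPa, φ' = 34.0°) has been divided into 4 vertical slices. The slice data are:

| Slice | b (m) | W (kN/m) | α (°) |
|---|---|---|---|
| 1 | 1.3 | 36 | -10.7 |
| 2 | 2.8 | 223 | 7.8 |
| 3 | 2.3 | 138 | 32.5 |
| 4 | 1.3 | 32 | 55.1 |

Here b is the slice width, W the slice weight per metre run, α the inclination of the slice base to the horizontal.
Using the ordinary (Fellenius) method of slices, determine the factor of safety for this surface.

Ordinary method of slices: FS = Σ[c'·Δl_i + (W_i cosα_i)·tanφ'] / Σ W_i sinα_i, with Δl_i = b_i / cosα_i.
Slice 1: Δl = 1.3/cos(-10.7°) = 1.323 m; N'_1 = 36·cos(-10.7°) = 35.4; c'Δl = 22.76; W sinα = -6.7
Slice 2: Δl = 2.8/cos7.8° = 2.826 m; N'_2 = 223·cos7.8° = 220.9; c'Δl = 48.61; W sinα = 30.3
Slice 3: Δl = 2.3/cos32.5° = 2.727 m; N'_3 = 138·cos32.5° = 116.4; c'Δl = 46.91; W sinα = 74.1
Slice 4: Δl = 1.3/cos55.1° = 2.272 m; N'_4 = 32·cos55.1° = 18.3; c'Δl = 39.08; W sinα = 26.2
Σc'Δl = 157.4 kN/m; ΣN' = 391.0 kN/m; ΣW sinα = 124.0 kN/m
Resisting = 157.4 + 391.0·tan34.0° = 157.4 + 263.7 = 421.1 kN/m
FS = 421.1 / 124.0 = 3.397

FS = 3.40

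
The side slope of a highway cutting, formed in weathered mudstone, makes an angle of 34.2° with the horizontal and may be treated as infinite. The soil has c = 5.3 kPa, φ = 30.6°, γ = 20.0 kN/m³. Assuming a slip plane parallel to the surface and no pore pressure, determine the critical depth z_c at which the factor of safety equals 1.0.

z_c = 4.39 m

Setting FS = 1.00 in FS = [c + γz cos²β tanφ] / [γz sinβ cosβ] and solving for z:
z = c / [γ cosβ (FS·sinβ − cosβ·tanφ)]
  = 5.3 / [20.0·cos34.2°·(1.00·sin34.2° − cos34.2°·tan30.6°)]
  = 5.3 / [20.0·0.8271·(1.00·0.5621 − 0.8271·0.5914)]
  = 5.3 / 1.2067 = 4.392 m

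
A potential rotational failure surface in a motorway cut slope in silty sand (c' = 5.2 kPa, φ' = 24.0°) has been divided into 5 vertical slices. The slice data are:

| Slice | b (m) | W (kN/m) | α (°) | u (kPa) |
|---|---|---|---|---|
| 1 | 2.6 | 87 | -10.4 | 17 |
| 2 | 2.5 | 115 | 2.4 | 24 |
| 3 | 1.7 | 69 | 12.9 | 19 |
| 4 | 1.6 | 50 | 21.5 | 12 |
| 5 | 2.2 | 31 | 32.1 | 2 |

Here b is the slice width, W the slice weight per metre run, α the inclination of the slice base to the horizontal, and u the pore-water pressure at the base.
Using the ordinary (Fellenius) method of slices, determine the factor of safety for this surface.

Ordinary method of slices: FS = Σ[c'·Δl_i + (W_i cosα_i − u_i·Δl_i)·tanφ'] / Σ W_i sinα_i, with Δl_i = b_i / cosα_i.
Slice 1: Δl = 2.6/cos(-10.4°) = 2.643 m; N'_1 = 87·cos(-10.4°) − 17·2.643 = 40.6; c'Δl = 13.75; W sinα = -15.7
Slice 2: Δl = 2.5/cos2.4° = 2.502 m; N'_2 = 115·cos2.4° − 24·2.502 = 54.8; c'Δl = 13.01; W sinα = 4.8
Slice 3: Δl = 1.7/cos12.9° = 1.744 m; N'_3 = 69·cos12.9° − 19·1.744 = 34.1; c'Δl = 9.07; W sinα = 15.4
Slice 4: Δl = 1.6/cos21.5° = 1.720 m; N'_4 = 50·cos21.5° − 12·1.720 = 25.9; c'Δl = 8.94; W sinα = 18.3
Slice 5: Δl = 2.2/cos32.1° = 2.597 m; N'_5 = 31·cos32.1° − 2·2.597 = 21.1; c'Δl = 13.50; W sinα = 16.5
Σc'Δl = 58.3 kN/m; ΣN' = 176.6 kN/m; ΣW sinα = 39.3 kN/m
Resisting = 58.3 + 176.6·tan24.0° = 58.3 + 78.6 = 136.9 kN/m
FS = 136.9 / 39.3 = 3.482

FS = 3.48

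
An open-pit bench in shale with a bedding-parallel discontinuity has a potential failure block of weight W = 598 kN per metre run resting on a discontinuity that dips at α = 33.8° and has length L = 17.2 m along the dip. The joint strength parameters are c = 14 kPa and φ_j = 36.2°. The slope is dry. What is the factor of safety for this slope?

FS = 1.82

Resolving the block weight along and normal to the plane and applying the Mohr–Coulomb strength on the joint:
N' = W cosα = 598·cos33.8° = 496.9 kN/m
Driving force T = W sinα = 598·sin33.8° = 332.7 kN/m
Resisting force R = c·L + N'·tanφ_j = 14·17.2 + 496.9·tan36.2° = 240.8 + 363.7 = 604.5 kN/m
FS = R / T = 604.5 / 332.7 = 1.817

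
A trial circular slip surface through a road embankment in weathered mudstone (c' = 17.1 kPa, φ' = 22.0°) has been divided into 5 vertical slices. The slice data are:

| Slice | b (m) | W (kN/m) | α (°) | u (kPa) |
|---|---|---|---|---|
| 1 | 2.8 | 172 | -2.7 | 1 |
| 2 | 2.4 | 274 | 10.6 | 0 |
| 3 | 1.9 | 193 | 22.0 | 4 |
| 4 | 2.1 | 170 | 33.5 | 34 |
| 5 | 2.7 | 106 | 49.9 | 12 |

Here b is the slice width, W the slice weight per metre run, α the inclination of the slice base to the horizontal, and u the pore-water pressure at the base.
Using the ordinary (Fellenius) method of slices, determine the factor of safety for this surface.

Ordinary method of slices: FS = Σ[c'·Δl_i + (W_i cosα_i − u_i·Δl_i)·tanφ'] / Σ W_i sinα_i, with Δl_i = b_i / cosα_i.
Slice 1: Δl = 2.8/cos(-2.7°) = 2.803 m; N'_1 = 172·cos(-2.7°) − 1·2.803 = 169.0; c'Δl = 47.93; W sinα = -8.1
Slice 2: Δl = 2.4/cos10.6° = 2.442 m; N'_2 = 274·cos10.6° − 0·2.442 = 269.3; c'Δl = 41.75; W sinα = 50.4
Slice 3: Δl = 1.9/cos22.0° = 2.049 m; N'_3 = 193·cos22.0° − 4·2.049 = 170.7; c'Δl = 35.04; W sinα = 72.3
Slice 4: Δl = 2.1/cos33.5° = 2.518 m; N'_4 = 170·cos33.5° − 34·2.518 = 56.1; c'Δl = 43.06; W sinα = 93.8
Slice 5: Δl = 2.7/cos49.9° = 4.192 m; N'_5 = 106·cos49.9° − 12·4.192 = 18.0; c'Δl = 71.68; W sinα = 81.1
Σc'Δl = 239.5 kN/m; ΣN' = 683.2 kN/m; ΣW sinα = 289.5 kN/m
Resisting = 239.5 + 683.2·tan22.0° = 239.5 + 276.0 = 515.5 kN/m
FS = 515.5 / 289.5 = 1.781

FS = 1.78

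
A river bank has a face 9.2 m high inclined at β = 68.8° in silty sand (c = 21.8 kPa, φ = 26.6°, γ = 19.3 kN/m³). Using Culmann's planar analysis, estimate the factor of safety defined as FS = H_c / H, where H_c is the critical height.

FS = 1.58

H_c = (4c/γ) · sinβ cosφ / [1 − cos(β − φ)]
    = (4·21.8/19.3) · sin68.8°·cos26.6° / [1 − cos42.2°]
    = 4.518 · 0.8336 / 0.2592 = 14.53 m
FS = H_c / H = 14.53 / 9.2 = 1.580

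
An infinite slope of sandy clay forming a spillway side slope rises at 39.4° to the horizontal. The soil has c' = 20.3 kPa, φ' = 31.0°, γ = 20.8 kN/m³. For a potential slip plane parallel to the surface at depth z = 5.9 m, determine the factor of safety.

FS = 1.07

For an infinite slope with a slip plane parallel to the surface (no pore pressure): FS = [c' + γz cos²β tanφ'] / [γz sinβ cosβ].
γz = 20.8·5.9 = 122.72 kN/m²
Numerator = 20.3 + 122.72·cos²39.4°·tan31.0° = 20.3 + 122.72·0.5971·0.6009 = 64.330 kPa
Denominator = 122.72·sin39.4°·cos39.4° = 122.72·0.6347·0.7727 = 60.191 kPa
FS = 64.330 / 60.191 = 1.069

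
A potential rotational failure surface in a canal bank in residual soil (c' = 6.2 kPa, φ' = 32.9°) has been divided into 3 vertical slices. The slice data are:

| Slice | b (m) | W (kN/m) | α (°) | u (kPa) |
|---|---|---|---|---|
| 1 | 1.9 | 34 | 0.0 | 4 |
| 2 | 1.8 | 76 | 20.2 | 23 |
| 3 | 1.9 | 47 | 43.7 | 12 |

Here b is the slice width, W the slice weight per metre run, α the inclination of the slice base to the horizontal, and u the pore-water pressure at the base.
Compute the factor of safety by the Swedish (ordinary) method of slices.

FS = 1.30

Ordinary method of slices: FS = Σ[c'·Δl_i + (W_i cosα_i − u_i·Δl_i)·tanφ'] / Σ W_i sinα_i, with Δl_i = b_i / cosα_i.
Slice 1: Δl = 1.9/cos0.0° = 1.900 m; N'_1 = 34·cos0.0° − 4·1.900 = 26.4; c'Δl = 11.78; W sinα = 0.0
Slice 2: Δl = 1.8/cos20.2° = 1.918 m; N'_2 = 76·cos20.2° − 23·1.918 = 27.2; c'Δl = 11.89; W sinα = 26.2
Slice 3: Δl = 1.9/cos43.7° = 2.628 m; N'_3 = 47·cos43.7° − 12·2.628 = 2.4; c'Δl = 16.29; W sinα = 32.5
Σc'Δl = 40.0 kN/m; ΣN' = 56.1 kN/m; ΣW sinα = 58.7 kN/m
Resisting = 40.0 + 56.1·tan32.9° = 40.0 + 36.3 = 76.2 kN/m
FS = 76.2 / 58.7 = 1.298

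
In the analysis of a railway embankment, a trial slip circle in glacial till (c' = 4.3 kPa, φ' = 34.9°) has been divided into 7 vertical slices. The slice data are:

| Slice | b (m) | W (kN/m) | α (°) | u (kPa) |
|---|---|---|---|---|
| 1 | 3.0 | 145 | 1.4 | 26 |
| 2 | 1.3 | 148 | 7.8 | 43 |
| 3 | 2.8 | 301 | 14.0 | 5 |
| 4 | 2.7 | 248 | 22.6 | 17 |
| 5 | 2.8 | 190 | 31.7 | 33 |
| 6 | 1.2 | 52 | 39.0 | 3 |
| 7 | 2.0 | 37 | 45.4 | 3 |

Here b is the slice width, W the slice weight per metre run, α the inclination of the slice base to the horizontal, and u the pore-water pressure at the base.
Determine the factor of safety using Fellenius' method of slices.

Ordinary method of slices: FS = Σ[c'·Δl_i + (W_i cosα_i − u_i·Δl_i)·tanφ'] / Σ W_i sinα_i, with Δl_i = b_i / cosα_i.
Slice 1: Δl = 3.0/cos1.4° = 3.001 m; N'_1 = 145·cos1.4° − 26·3.001 = 66.9; c'Δl = 12.90; W sinα = 3.5
Slice 2: Δl = 1.3/cos7.8° = 1.312 m; N'_2 = 148·cos7.8° − 43·1.312 = 90.2; c'Δl = 5.64; W sinα = 20.1
Slice 3: Δl = 2.8/cos14.0° = 2.886 m; N'_3 = 301·cos14.0° − 5·2.886 = 277.6; c'Δl = 12.41; W sinα = 72.8
Slice 4: Δl = 2.7/cos22.6° = 2.925 m; N'_4 = 248·cos22.6° − 17·2.925 = 179.2; c'Δl = 12.58; W sinα = 95.3
Slice 5: Δl = 2.8/cos31.7° = 3.291 m; N'_5 = 190·cos31.7° − 33·3.291 = 53.1; c'Δl = 14.15; W sinα = 99.8
Slice 6: Δl = 1.2/cos39.0° = 1.544 m; N'_6 = 52·cos39.0° − 3·1.544 = 35.8; c'Δl = 6.64; W sinα = 32.7
Slice 7: Δl = 2.0/cos45.4° = 2.848 m; N'_7 = 37·cos45.4° − 3·2.848 = 17.4; c'Δl = 12.25; W sinα = 26.3
Σc'Δl = 76.6 kN/m; ΣN' = 720.3 kN/m; ΣW sinα = 350.7 kN/m
Resisting = 76.6 + 720.3·tan34.9° = 76.6 + 502.5 = 579.0 kN/m
FS = 579.0 / 350.7 = 1.651

FS = 1.65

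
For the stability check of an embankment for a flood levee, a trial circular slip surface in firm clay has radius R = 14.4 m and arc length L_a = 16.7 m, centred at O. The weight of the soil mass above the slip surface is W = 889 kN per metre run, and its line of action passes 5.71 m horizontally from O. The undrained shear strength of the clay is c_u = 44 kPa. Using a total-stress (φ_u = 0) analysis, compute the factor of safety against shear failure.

Taking moments about the centre O, the resisting moment is provided by the undrained shear strength acting along the arc:
M_R = c_u·L_a·R = 44·16.70·14.4 = 10581.1 kN·m/m
M_D = W·d = 889·5.71 = 5076.2 kN·m/m
FS = M_R / M_D = 10581.1 / 5076.2 = 2.084

FS = 2.08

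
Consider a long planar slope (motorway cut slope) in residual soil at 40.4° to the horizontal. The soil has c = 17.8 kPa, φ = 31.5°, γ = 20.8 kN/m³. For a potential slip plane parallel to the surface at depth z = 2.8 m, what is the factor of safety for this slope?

For an infinite slope with a slip plane parallel to the surface (no pore pressure): FS = [c + γz cos²β tanφ] / [γz sinβ cosβ].
γz = 20.8·2.8 = 58.24 kN/m²
Numerator = 17.8 + 58.24·cos²40.4°·tan31.5° = 17.8 + 58.24·0.5799·0.6128 = 38.498 kPa
Denominator = 58.24·sin40.4°·cos40.4° = 58.24·0.6481·0.7615 = 28.745 kPa
FS = 38.498 / 28.745 = 1.339

FS = 1.34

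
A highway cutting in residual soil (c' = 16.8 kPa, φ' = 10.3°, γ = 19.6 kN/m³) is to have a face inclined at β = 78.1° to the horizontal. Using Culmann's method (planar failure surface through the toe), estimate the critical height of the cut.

H_c = 5.31 m

Culmann's analysis gives the critical failure plane at α_cr = (β + φ')/2 = (78.1 + 10.3)/2 = 44.2°, and the critical height
H_c = (4c'/γ) · sinβ cosφ' / [1 − cos(β − φ')]
    = (4·16.8/19.6) · sin78.1°·cos10.3° / [1 − cos(67.8°)]
    = 3.429 · 0.9785·0.9839 / [1 − 0.3778]
    = 3.429 · 0.9627 / 0.6222
    = 5.31 m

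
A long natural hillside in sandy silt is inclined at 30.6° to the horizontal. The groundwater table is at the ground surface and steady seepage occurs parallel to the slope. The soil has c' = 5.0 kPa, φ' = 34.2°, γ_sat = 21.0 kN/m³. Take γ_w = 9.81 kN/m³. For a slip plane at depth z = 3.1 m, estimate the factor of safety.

With seepage parallel to the slope and the water table at the surface, the effective normal stress on the slip plane uses the buoyant unit weight γ' = γ_sat − γ_w while the driving shear stress uses γ_sat:
FS = [c' + γ' z cos²β tanφ'] / [γ_sat z sinβ cosβ]
γ' = 21.0 − 9.81 = 11.19 kN/m³
Numerator = 5.0 + 11.19·3.1·cos²30.6°·tan34.2° = 5.0 + 11.19·3.1·0.7409·0.6796 = 22.466 kPa
Denominator = 21.0·3.1·sin30.6°·cos30.6° = 21.0·3.1·0.5090·0.8607 = 28.524 kPa
FS = 22.466 / 28.524 = 0.788

FS = 0.79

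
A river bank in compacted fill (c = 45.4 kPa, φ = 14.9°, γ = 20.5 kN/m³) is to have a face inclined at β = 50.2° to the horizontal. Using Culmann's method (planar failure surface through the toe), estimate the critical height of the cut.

H_c = 35.77 m

Culmann's analysis gives the critical failure plane at α_cr = (β + φ)/2 = (50.2 + 14.9)/2 = 32.6°, and the critical height
H_c = (4c/γ) · sinβ cosφ / [1 − cos(β − φ)]
    = (4·45.4/20.5) · sin50.2°·cos14.9° / [1 − cos(35.3°)]
    = 8.859 · 0.7683·0.9664 / [1 − 0.8161]
    = 8.859 · 0.7425 / 0.1839
    = 35.77 m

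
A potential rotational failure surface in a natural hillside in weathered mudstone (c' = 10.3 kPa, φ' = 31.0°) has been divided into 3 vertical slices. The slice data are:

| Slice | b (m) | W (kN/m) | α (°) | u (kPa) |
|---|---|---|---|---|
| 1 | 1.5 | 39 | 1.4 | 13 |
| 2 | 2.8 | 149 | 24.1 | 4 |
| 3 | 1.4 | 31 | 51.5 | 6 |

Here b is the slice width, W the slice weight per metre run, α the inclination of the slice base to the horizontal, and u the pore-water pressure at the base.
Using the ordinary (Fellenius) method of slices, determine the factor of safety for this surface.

Ordinary method of slices: FS = Σ[c'·Δl_i + (W_i cosα_i − u_i·Δl_i)·tanφ'] / Σ W_i sinα_i, with Δl_i = b_i / cosα_i.
Slice 1: Δl = 1.5/cos1.4° = 1.500 m; N'_1 = 39·cos1.4° − 13·1.500 = 19.5; c'Δl = 15.45; W sinα = 1.0
Slice 2: Δl = 2.8/cos24.1° = 3.067 m; N'_2 = 149·cos24.1° − 4·3.067 = 123.7; c'Δl = 31.59; W sinα = 60.8
Slice 3: Δl = 1.4/cos51.5° = 2.249 m; N'_3 = 31·cos51.5° − 6·2.249 = 5.8; c'Δl = 23.16; W sinα = 24.3
Σc'Δl = 70.2 kN/m; ΣN' = 149.0 kN/m; ΣW sinα = 86.1 kN/m
Resisting = 70.2 + 149.0·tan31.0° = 70.2 + 89.5 = 159.8 kN/m
FS = 159.8 / 86.1 = 1.856

FS = 1.86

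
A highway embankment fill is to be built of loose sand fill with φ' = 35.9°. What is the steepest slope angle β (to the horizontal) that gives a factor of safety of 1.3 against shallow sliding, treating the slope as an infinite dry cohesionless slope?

β = 29.1°

For an infinite dry cohesionless slope FS = tanφ'/tanβ, so tanβ = tanφ' / FS.
tanβ = tan35.9° / 1.3 = 0.7239 / 1.3 = 0.5568
β = arctan(0.5568) = 29.11°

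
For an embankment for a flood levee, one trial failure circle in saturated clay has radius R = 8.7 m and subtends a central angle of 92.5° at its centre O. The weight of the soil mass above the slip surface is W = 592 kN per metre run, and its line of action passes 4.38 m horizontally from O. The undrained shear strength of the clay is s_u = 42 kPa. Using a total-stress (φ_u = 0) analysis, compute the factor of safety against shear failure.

Taking moments about the centre O, the resisting moment is provided by the undrained shear strength acting along the arc:
Arc length L_a = R·θ = 8.7·(92.5°·π/180) = 8.7·1.6144 = 14.05 m
M_R = s_u·L_a·R = 42·14.05·8.7 = 5132.2 kN·m/m
M_D = W·d = 592·4.38 = 2593.0 kN·m/m
FS = M_R / M_D = 5132.2 / 2593.0 = 1.979

FS = 1.98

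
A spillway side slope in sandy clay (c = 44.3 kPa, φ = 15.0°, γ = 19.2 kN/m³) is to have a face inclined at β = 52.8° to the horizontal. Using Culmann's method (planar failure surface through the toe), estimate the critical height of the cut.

Culmann's analysis gives the critical failure plane at α_cr = (β + φ)/2 = (52.8 + 15.0)/2 = 33.9°, and the critical height
H_c = (4c/γ) · sinβ cosφ / [1 − cos(β − φ)]
    = (4·44.3/19.2) · sin52.8°·cos15.0° / [1 − cos(37.8°)]
    = 9.229 · 0.7965·0.9659 / [1 − 0.7902]
    = 9.229 · 0.7694 / 0.2098
    = 33.84 m

H_c = 33.84 m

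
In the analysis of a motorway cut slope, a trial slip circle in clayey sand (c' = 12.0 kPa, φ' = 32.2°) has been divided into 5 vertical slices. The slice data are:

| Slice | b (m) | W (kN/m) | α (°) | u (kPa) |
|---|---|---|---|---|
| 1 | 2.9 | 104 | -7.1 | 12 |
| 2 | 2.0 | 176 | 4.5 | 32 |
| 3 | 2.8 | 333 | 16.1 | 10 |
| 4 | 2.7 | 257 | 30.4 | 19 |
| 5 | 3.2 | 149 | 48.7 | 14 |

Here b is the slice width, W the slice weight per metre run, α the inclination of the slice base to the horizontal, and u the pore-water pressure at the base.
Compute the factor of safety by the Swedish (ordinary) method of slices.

Ordinary method of slices: FS = Σ[c'·Δl_i + (W_i cosα_i − u_i·Δl_i)·tanφ'] / Σ W_i sinα_i, with Δl_i = b_i / cosα_i.
Slice 1: Δl = 2.9/cos(-7.1°) = 2.922 m; N'_1 = 104·cos(-7.1°) − 12·2.922 = 68.1; c'Δl = 35.07; W sinα = -12.9
Slice 2: Δl = 2.0/cos4.5° = 2.006 m; N'_2 = 176·cos4.5° − 32·2.006 = 111.3; c'Δl = 24.07; W sinα = 13.8
Slice 3: Δl = 2.8/cos16.1° = 2.914 m; N'_3 = 333·cos16.1° − 10·2.914 = 290.8; c'Δl = 34.97; W sinα = 92.3
Slice 4: Δl = 2.7/cos30.4° = 3.130 m; N'_4 = 257·cos30.4° − 19·3.130 = 162.2; c'Δl = 37.56; W sinα = 130.1
Slice 5: Δl = 3.2/cos48.7° = 4.848 m; N'_5 = 149·cos48.7° − 14·4.848 = 30.5; c'Δl = 58.18; W sinα = 111.9
Σc'Δl = 189.9 kN/m; ΣN' = 662.8 kN/m; ΣW sinα = 335.3 kN/m
Resisting = 189.9 + 662.8·tan32.2° = 189.9 + 417.4 = 607.3 kN/m
FS = 607.3 / 335.3 = 1.811

FS = 1.81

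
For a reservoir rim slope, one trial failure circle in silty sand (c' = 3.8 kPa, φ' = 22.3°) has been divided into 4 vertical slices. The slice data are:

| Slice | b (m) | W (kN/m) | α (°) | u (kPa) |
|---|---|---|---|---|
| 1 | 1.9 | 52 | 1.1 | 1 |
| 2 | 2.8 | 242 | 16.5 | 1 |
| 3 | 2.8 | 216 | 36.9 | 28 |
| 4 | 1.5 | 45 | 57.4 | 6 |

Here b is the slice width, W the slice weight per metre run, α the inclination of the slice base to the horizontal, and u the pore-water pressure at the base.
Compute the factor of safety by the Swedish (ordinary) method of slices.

Ordinary method of slices: FS = Σ[c'·Δl_i + (W_i cosα_i − u_i·Δl_i)·tanφ'] / Σ W_i sinα_i, with Δl_i = b_i / cosα_i.
Slice 1: Δl = 1.9/cos1.1° = 1.900 m; N'_1 = 52·cos1.1° − 1·1.900 = 50.1; c'Δl = 7.22; W sinα = 1.0
Slice 2: Δl = 2.8/cos16.5° = 2.920 m; N'_2 = 242·cos16.5° − 1·2.920 = 229.1; c'Δl = 11.10; W sinα = 68.7
Slice 3: Δl = 2.8/cos36.9° = 3.501 m; N'_3 = 216·cos36.9° − 28·3.501 = 74.7; c'Δl = 13.31; W sinα = 129.7
Slice 4: Δl = 1.5/cos57.4° = 2.784 m; N'_4 = 45·cos57.4° − 6·2.784 = 7.5; c'Δl = 10.58; W sinα = 37.9
Σc'Δl = 42.2 kN/m; ΣN' = 361.4 kN/m; ΣW sinα = 237.3 kN/m
Resisting = 42.2 + 361.4·tan22.3° = 42.2 + 148.2 = 190.4 kN/m
FS = 190.4 / 237.3 = 0.802

FS = 0.80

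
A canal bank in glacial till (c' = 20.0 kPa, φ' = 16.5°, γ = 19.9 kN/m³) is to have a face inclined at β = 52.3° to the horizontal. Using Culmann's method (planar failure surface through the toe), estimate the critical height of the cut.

H_c = 16.14 m

Culmann's analysis gives the critical failure plane at α_cr = (β + φ')/2 = (52.3 + 16.5)/2 = 34.4°, and the critical height
H_c = (4c'/γ) · sinβ cosφ' / [1 − cos(β − φ')]
    = (4·20.0/19.9) · sin52.3°·cos16.5° / [1 − cos(35.8°)]
    = 4.020 · 0.7912·0.9588 / [1 − 0.8111]
    = 4.020 · 0.7586 / 0.1889
    = 16.14 m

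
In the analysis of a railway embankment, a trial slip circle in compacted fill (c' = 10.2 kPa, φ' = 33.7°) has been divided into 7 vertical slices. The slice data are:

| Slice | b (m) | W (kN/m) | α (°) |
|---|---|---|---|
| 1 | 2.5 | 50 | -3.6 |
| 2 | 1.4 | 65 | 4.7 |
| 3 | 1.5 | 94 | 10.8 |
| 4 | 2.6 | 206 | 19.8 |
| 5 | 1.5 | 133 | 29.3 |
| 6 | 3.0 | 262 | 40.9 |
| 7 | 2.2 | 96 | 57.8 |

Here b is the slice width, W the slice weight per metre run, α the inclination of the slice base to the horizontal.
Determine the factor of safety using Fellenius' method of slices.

Ordinary method of slices: FS = Σ[c'·Δl_i + (W_i cosα_i)·tanφ'] / Σ W_i sinα_i, with Δl_i = b_i / cosα_i.
Slice 1: Δl = 2.5/cos(-3.6°) = 2.505 m; N'_1 = 50·cos(-3.6°) = 49.9; c'Δl = 25.55; W sinα = -3.1
Slice 2: Δl = 1.4/cos4.7° = 1.405 m; N'_2 = 65·cos4.7° = 64.8; c'Δl = 14.33; W sinα = 5.3
Slice 3: Δl = 1.5/cos10.8° = 1.527 m; N'_3 = 94·cos10.8° = 92.3; c'Δl = 15.58; W sinα = 17.6
Slice 4: Δl = 2.6/cos19.8° = 2.763 m; N'_4 = 206·cos19.8° = 193.8; c'Δl = 28.19; W sinα = 69.8
Slice 5: Δl = 1.5/cos29.3° = 1.720 m; N'_5 = 133·cos29.3° = 116.0; c'Δl = 17.54; W sinα = 65.1
Slice 6: Δl = 3.0/cos40.9° = 3.969 m; N'_6 = 262·cos40.9° = 198.0; c'Δl = 40.48; W sinα = 171.5
Slice 7: Δl = 2.2/cos57.8° = 4.129 m; N'_7 = 96·cos57.8° = 51.2; c'Δl = 42.11; W sinα = 81.2
Σc'Δl = 183.8 kN/m; ΣN' = 766.0 kN/m; ΣW sinα = 407.4 kN/m
Resisting = 183.8 + 766.0·tan33.7° = 183.8 + 510.9 = 694.6 kN/m
FS = 694.6 / 407.4 = 1.705

FS = 1.70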